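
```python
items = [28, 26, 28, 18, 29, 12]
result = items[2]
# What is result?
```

Answer: 28

Derivation:
Trace (tracking result):
items = [28, 26, 28, 18, 29, 12]  # -> items = [28, 26, 28, 18, 29, 12]
result = items[2]  # -> result = 28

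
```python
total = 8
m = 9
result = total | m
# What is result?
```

Trace (tracking result):
total = 8  # -> total = 8
m = 9  # -> m = 9
result = total | m  # -> result = 9

Answer: 9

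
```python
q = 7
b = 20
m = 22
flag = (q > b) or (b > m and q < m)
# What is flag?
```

Trace (tracking flag):
q = 7  # -> q = 7
b = 20  # -> b = 20
m = 22  # -> m = 22
flag = q > b or (b > m and q < m)  # -> flag = False

Answer: False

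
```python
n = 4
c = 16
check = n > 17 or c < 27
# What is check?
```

Answer: True

Derivation:
Trace (tracking check):
n = 4  # -> n = 4
c = 16  # -> c = 16
check = n > 17 or c < 27  # -> check = True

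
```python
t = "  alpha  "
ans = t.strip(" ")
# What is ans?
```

Answer: 'alpha'

Derivation:
Trace (tracking ans):
t = '  alpha  '  # -> t = '  alpha  '
ans = t.strip(' ')  # -> ans = 'alpha'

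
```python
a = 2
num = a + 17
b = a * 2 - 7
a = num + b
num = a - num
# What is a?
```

Trace (tracking a):
a = 2  # -> a = 2
num = a + 17  # -> num = 19
b = a * 2 - 7  # -> b = -3
a = num + b  # -> a = 16
num = a - num  # -> num = -3

Answer: 16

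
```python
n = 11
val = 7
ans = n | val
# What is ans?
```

Answer: 15

Derivation:
Trace (tracking ans):
n = 11  # -> n = 11
val = 7  # -> val = 7
ans = n | val  # -> ans = 15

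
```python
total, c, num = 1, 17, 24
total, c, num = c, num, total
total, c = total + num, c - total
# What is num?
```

Trace (tracking num):
total, c, num = (1, 17, 24)  # -> total = 1, c = 17, num = 24
total, c, num = (c, num, total)  # -> total = 17, c = 24, num = 1
total, c = (total + num, c - total)  # -> total = 18, c = 7

Answer: 1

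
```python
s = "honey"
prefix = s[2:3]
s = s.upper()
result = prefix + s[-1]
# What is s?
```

Trace (tracking s):
s = 'honey'  # -> s = 'honey'
prefix = s[2:3]  # -> prefix = 'n'
s = s.upper()  # -> s = 'HONEY'
result = prefix + s[-1]  # -> result = 'nY'

Answer: 'HONEY'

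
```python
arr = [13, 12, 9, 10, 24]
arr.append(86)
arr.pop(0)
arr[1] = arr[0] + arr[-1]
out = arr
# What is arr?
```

Answer: [12, 98, 10, 24, 86]

Derivation:
Trace (tracking arr):
arr = [13, 12, 9, 10, 24]  # -> arr = [13, 12, 9, 10, 24]
arr.append(86)  # -> arr = [13, 12, 9, 10, 24, 86]
arr.pop(0)  # -> arr = [12, 9, 10, 24, 86]
arr[1] = arr[0] + arr[-1]  # -> arr = [12, 98, 10, 24, 86]
out = arr  # -> out = [12, 98, 10, 24, 86]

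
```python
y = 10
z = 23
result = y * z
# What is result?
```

Answer: 230

Derivation:
Trace (tracking result):
y = 10  # -> y = 10
z = 23  # -> z = 23
result = y * z  # -> result = 230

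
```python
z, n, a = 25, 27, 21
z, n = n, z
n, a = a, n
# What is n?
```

Trace (tracking n):
z, n, a = (25, 27, 21)  # -> z = 25, n = 27, a = 21
z, n = (n, z)  # -> z = 27, n = 25
n, a = (a, n)  # -> n = 21, a = 25

Answer: 21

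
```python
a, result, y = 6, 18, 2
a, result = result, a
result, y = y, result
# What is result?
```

Trace (tracking result):
a, result, y = (6, 18, 2)  # -> a = 6, result = 18, y = 2
a, result = (result, a)  # -> a = 18, result = 6
result, y = (y, result)  # -> result = 2, y = 6

Answer: 2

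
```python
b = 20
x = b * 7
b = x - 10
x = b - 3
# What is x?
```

Trace (tracking x):
b = 20  # -> b = 20
x = b * 7  # -> x = 140
b = x - 10  # -> b = 130
x = b - 3  # -> x = 127

Answer: 127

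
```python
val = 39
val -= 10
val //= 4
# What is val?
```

Trace (tracking val):
val = 39  # -> val = 39
val -= 10  # -> val = 29
val //= 4  # -> val = 7

Answer: 7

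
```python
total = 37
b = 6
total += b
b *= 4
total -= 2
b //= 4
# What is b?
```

Answer: 6

Derivation:
Trace (tracking b):
total = 37  # -> total = 37
b = 6  # -> b = 6
total += b  # -> total = 43
b *= 4  # -> b = 24
total -= 2  # -> total = 41
b //= 4  # -> b = 6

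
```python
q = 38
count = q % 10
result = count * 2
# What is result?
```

Answer: 16

Derivation:
Trace (tracking result):
q = 38  # -> q = 38
count = q % 10  # -> count = 8
result = count * 2  # -> result = 16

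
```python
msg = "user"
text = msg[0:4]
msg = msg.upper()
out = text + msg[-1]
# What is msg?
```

Trace (tracking msg):
msg = 'user'  # -> msg = 'user'
text = msg[0:4]  # -> text = 'user'
msg = msg.upper()  # -> msg = 'USER'
out = text + msg[-1]  # -> out = 'userR'

Answer: 'USER'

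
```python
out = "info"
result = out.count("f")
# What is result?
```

Answer: 1

Derivation:
Trace (tracking result):
out = 'info'  # -> out = 'info'
result = out.count('f')  # -> result = 1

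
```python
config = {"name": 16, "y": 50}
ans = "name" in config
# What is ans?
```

Trace (tracking ans):
config = {'name': 16, 'y': 50}  # -> config = {'name': 16, 'y': 50}
ans = 'name' in config  # -> ans = True

Answer: True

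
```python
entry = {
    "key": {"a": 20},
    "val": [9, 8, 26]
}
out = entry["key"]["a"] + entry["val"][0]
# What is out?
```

Answer: 29

Derivation:
Trace (tracking out):
entry = {'key': {'a': 20}, 'val': [9, 8, 26]}  # -> entry = {'key': {'a': 20}, 'val': [9, 8, 26]}
out = entry['key']['a'] + entry['val'][0]  # -> out = 29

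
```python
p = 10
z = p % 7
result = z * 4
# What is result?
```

Answer: 12

Derivation:
Trace (tracking result):
p = 10  # -> p = 10
z = p % 7  # -> z = 3
result = z * 4  # -> result = 12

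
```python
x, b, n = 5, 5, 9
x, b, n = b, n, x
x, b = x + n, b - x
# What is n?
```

Trace (tracking n):
x, b, n = (5, 5, 9)  # -> x = 5, b = 5, n = 9
x, b, n = (b, n, x)  # -> x = 5, b = 9, n = 5
x, b = (x + n, b - x)  # -> x = 10, b = 4

Answer: 5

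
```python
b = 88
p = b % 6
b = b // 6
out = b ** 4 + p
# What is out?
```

Answer: 38420

Derivation:
Trace (tracking out):
b = 88  # -> b = 88
p = b % 6  # -> p = 4
b = b // 6  # -> b = 14
out = b ** 4 + p  # -> out = 38420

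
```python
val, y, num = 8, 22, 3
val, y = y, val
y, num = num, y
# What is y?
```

Answer: 3

Derivation:
Trace (tracking y):
val, y, num = (8, 22, 3)  # -> val = 8, y = 22, num = 3
val, y = (y, val)  # -> val = 22, y = 8
y, num = (num, y)  # -> y = 3, num = 8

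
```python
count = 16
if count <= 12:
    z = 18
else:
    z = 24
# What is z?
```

Answer: 24

Derivation:
Trace (tracking z):
count = 16  # -> count = 16
if count <= 12:  # condition is False
else:
    z = 24  # -> z = 24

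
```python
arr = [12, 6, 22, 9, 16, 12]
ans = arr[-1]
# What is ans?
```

Trace (tracking ans):
arr = [12, 6, 22, 9, 16, 12]  # -> arr = [12, 6, 22, 9, 16, 12]
ans = arr[-1]  # -> ans = 12

Answer: 12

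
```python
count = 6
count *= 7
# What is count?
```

Trace (tracking count):
count = 6  # -> count = 6
count *= 7  # -> count = 42

Answer: 42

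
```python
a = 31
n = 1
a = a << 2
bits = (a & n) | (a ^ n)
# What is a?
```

Answer: 124

Derivation:
Trace (tracking a):
a = 31  # -> a = 31
n = 1  # -> n = 1
a = a << 2  # -> a = 124
bits = a & n | a ^ n  # -> bits = 125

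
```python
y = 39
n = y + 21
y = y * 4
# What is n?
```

Answer: 60

Derivation:
Trace (tracking n):
y = 39  # -> y = 39
n = y + 21  # -> n = 60
y = y * 4  # -> y = 156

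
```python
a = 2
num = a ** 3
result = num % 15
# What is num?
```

Trace (tracking num):
a = 2  # -> a = 2
num = a ** 3  # -> num = 8
result = num % 15  # -> result = 8

Answer: 8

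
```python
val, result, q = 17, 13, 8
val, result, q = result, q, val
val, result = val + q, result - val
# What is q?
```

Trace (tracking q):
val, result, q = (17, 13, 8)  # -> val = 17, result = 13, q = 8
val, result, q = (result, q, val)  # -> val = 13, result = 8, q = 17
val, result = (val + q, result - val)  # -> val = 30, result = -5

Answer: 17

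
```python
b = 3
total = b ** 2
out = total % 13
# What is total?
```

Answer: 9

Derivation:
Trace (tracking total):
b = 3  # -> b = 3
total = b ** 2  # -> total = 9
out = total % 13  # -> out = 9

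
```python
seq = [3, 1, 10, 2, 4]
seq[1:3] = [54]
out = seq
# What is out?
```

Answer: [3, 54, 2, 4]

Derivation:
Trace (tracking out):
seq = [3, 1, 10, 2, 4]  # -> seq = [3, 1, 10, 2, 4]
seq[1:3] = [54]  # -> seq = [3, 54, 2, 4]
out = seq  # -> out = [3, 54, 2, 4]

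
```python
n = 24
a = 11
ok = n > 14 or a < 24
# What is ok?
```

Trace (tracking ok):
n = 24  # -> n = 24
a = 11  # -> a = 11
ok = n > 14 or a < 24  # -> ok = True

Answer: True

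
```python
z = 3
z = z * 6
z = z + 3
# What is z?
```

Answer: 21

Derivation:
Trace (tracking z):
z = 3  # -> z = 3
z = z * 6  # -> z = 18
z = z + 3  # -> z = 21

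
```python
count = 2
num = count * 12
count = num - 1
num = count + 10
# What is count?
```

Answer: 23

Derivation:
Trace (tracking count):
count = 2  # -> count = 2
num = count * 12  # -> num = 24
count = num - 1  # -> count = 23
num = count + 10  # -> num = 33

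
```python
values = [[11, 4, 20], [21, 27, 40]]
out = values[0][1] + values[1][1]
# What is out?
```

Trace (tracking out):
values = [[11, 4, 20], [21, 27, 40]]  # -> values = [[11, 4, 20], [21, 27, 40]]
out = values[0][1] + values[1][1]  # -> out = 31

Answer: 31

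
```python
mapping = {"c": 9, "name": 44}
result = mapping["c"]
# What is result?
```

Trace (tracking result):
mapping = {'c': 9, 'name': 44}  # -> mapping = {'c': 9, 'name': 44}
result = mapping['c']  # -> result = 9

Answer: 9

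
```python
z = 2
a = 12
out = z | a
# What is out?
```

Trace (tracking out):
z = 2  # -> z = 2
a = 12  # -> a = 12
out = z | a  # -> out = 14

Answer: 14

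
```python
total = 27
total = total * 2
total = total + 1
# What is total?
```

Answer: 55

Derivation:
Trace (tracking total):
total = 27  # -> total = 27
total = total * 2  # -> total = 54
total = total + 1  # -> total = 55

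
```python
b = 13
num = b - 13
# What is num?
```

Trace (tracking num):
b = 13  # -> b = 13
num = b - 13  # -> num = 0

Answer: 0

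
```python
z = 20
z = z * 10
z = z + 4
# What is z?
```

Trace (tracking z):
z = 20  # -> z = 20
z = z * 10  # -> z = 200
z = z + 4  # -> z = 204

Answer: 204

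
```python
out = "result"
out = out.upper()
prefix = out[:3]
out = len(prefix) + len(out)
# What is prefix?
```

Trace (tracking prefix):
out = 'result'  # -> out = 'result'
out = out.upper()  # -> out = 'RESULT'
prefix = out[:3]  # -> prefix = 'RES'
out = len(prefix) + len(out)  # -> out = 9

Answer: 'RES'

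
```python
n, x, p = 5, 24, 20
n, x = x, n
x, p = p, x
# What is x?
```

Trace (tracking x):
n, x, p = (5, 24, 20)  # -> n = 5, x = 24, p = 20
n, x = (x, n)  # -> n = 24, x = 5
x, p = (p, x)  # -> x = 20, p = 5

Answer: 20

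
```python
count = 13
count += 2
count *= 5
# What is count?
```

Answer: 75

Derivation:
Trace (tracking count):
count = 13  # -> count = 13
count += 2  # -> count = 15
count *= 5  # -> count = 75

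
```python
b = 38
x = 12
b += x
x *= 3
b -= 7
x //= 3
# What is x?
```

Trace (tracking x):
b = 38  # -> b = 38
x = 12  # -> x = 12
b += x  # -> b = 50
x *= 3  # -> x = 36
b -= 7  # -> b = 43
x //= 3  # -> x = 12

Answer: 12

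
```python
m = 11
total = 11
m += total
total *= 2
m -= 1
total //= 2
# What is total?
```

Trace (tracking total):
m = 11  # -> m = 11
total = 11  # -> total = 11
m += total  # -> m = 22
total *= 2  # -> total = 22
m -= 1  # -> m = 21
total //= 2  # -> total = 11

Answer: 11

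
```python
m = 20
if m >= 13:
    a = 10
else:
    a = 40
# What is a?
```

Trace (tracking a):
m = 20  # -> m = 20
if m >= 13:  # condition is True
    a = 10  # -> a = 10

Answer: 10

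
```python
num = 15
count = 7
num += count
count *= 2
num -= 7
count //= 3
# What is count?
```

Trace (tracking count):
num = 15  # -> num = 15
count = 7  # -> count = 7
num += count  # -> num = 22
count *= 2  # -> count = 14
num -= 7  # -> num = 15
count //= 3  # -> count = 4

Answer: 4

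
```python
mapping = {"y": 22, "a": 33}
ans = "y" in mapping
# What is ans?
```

Trace (tracking ans):
mapping = {'y': 22, 'a': 33}  # -> mapping = {'y': 22, 'a': 33}
ans = 'y' in mapping  # -> ans = True

Answer: True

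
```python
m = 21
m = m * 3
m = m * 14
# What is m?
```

Trace (tracking m):
m = 21  # -> m = 21
m = m * 3  # -> m = 63
m = m * 14  # -> m = 882

Answer: 882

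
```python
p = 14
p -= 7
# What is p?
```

Answer: 7

Derivation:
Trace (tracking p):
p = 14  # -> p = 14
p -= 7  # -> p = 7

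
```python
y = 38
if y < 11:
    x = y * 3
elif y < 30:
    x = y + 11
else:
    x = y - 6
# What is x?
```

Answer: 32

Derivation:
Trace (tracking x):
y = 38  # -> y = 38
if y < 11:  # condition is False
elif y < 30:  # condition is False
else:
    x = y - 6  # -> x = 32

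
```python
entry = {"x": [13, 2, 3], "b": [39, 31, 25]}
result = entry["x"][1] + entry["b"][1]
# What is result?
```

Answer: 33

Derivation:
Trace (tracking result):
entry = {'x': [13, 2, 3], 'b': [39, 31, 25]}  # -> entry = {'x': [13, 2, 3], 'b': [39, 31, 25]}
result = entry['x'][1] + entry['b'][1]  # -> result = 33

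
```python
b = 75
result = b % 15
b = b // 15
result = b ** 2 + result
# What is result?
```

Trace (tracking result):
b = 75  # -> b = 75
result = b % 15  # -> result = 0
b = b // 15  # -> b = 5
result = b ** 2 + result  # -> result = 25

Answer: 25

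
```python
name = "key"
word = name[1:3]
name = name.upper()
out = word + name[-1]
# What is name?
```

Answer: 'KEY'

Derivation:
Trace (tracking name):
name = 'key'  # -> name = 'key'
word = name[1:3]  # -> word = 'ey'
name = name.upper()  # -> name = 'KEY'
out = word + name[-1]  # -> out = 'eyY'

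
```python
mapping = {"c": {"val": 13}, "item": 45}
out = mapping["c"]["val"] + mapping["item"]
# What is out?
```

Trace (tracking out):
mapping = {'c': {'val': 13}, 'item': 45}  # -> mapping = {'c': {'val': 13}, 'item': 45}
out = mapping['c']['val'] + mapping['item']  # -> out = 58

Answer: 58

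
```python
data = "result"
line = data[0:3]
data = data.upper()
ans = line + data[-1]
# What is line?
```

Answer: 'res'

Derivation:
Trace (tracking line):
data = 'result'  # -> data = 'result'
line = data[0:3]  # -> line = 'res'
data = data.upper()  # -> data = 'RESULT'
ans = line + data[-1]  # -> ans = 'resT'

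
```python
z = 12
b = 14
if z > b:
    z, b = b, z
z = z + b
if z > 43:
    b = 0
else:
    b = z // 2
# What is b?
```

Trace (tracking b):
z = 12  # -> z = 12
b = 14  # -> b = 14
if z > b:  # condition is False
z = z + b  # -> z = 26
if z > 43:  # condition is False
else:
    b = z // 2  # -> b = 13

Answer: 13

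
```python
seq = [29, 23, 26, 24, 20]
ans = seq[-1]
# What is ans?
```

Answer: 20

Derivation:
Trace (tracking ans):
seq = [29, 23, 26, 24, 20]  # -> seq = [29, 23, 26, 24, 20]
ans = seq[-1]  # -> ans = 20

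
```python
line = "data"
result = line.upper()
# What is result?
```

Answer: 'DATA'

Derivation:
Trace (tracking result):
line = 'data'  # -> line = 'data'
result = line.upper()  # -> result = 'DATA'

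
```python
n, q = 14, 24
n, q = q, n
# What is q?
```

Answer: 14

Derivation:
Trace (tracking q):
n, q = (14, 24)  # -> n = 14, q = 24
n, q = (q, n)  # -> n = 24, q = 14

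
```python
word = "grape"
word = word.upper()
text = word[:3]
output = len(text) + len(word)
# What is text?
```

Answer: 'GRA'

Derivation:
Trace (tracking text):
word = 'grape'  # -> word = 'grape'
word = word.upper()  # -> word = 'GRAPE'
text = word[:3]  # -> text = 'GRA'
output = len(text) + len(word)  # -> output = 8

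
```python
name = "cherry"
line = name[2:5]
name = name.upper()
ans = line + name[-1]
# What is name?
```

Trace (tracking name):
name = 'cherry'  # -> name = 'cherry'
line = name[2:5]  # -> line = 'err'
name = name.upper()  # -> name = 'CHERRY'
ans = line + name[-1]  # -> ans = 'errY'

Answer: 'CHERRY'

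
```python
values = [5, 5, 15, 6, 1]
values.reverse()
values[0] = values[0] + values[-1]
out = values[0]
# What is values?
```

Answer: [6, 6, 15, 5, 5]

Derivation:
Trace (tracking values):
values = [5, 5, 15, 6, 1]  # -> values = [5, 5, 15, 6, 1]
values.reverse()  # -> values = [1, 6, 15, 5, 5]
values[0] = values[0] + values[-1]  # -> values = [6, 6, 15, 5, 5]
out = values[0]  # -> out = 6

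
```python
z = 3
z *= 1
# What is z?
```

Answer: 3

Derivation:
Trace (tracking z):
z = 3  # -> z = 3
z *= 1  # -> z = 3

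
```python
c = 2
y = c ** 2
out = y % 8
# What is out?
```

Trace (tracking out):
c = 2  # -> c = 2
y = c ** 2  # -> y = 4
out = y % 8  # -> out = 4

Answer: 4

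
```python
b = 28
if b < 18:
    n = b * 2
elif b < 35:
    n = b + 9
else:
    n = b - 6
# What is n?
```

Trace (tracking n):
b = 28  # -> b = 28
if b < 18:  # condition is False
elif b < 35:  # condition is True
    n = b + 9  # -> n = 37

Answer: 37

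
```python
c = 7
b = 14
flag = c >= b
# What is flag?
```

Trace (tracking flag):
c = 7  # -> c = 7
b = 14  # -> b = 14
flag = c >= b  # -> flag = False

Answer: False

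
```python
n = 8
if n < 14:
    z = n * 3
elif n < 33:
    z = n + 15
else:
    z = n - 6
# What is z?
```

Trace (tracking z):
n = 8  # -> n = 8
if n < 14:  # condition is True
    z = n * 3  # -> z = 24

Answer: 24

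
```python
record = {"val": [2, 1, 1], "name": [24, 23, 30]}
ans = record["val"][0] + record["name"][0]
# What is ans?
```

Answer: 26

Derivation:
Trace (tracking ans):
record = {'val': [2, 1, 1], 'name': [24, 23, 30]}  # -> record = {'val': [2, 1, 1], 'name': [24, 23, 30]}
ans = record['val'][0] + record['name'][0]  # -> ans = 26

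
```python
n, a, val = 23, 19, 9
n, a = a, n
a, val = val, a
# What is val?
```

Trace (tracking val):
n, a, val = (23, 19, 9)  # -> n = 23, a = 19, val = 9
n, a = (a, n)  # -> n = 19, a = 23
a, val = (val, a)  # -> a = 9, val = 23

Answer: 23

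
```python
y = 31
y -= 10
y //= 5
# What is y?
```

Trace (tracking y):
y = 31  # -> y = 31
y -= 10  # -> y = 21
y //= 5  # -> y = 4

Answer: 4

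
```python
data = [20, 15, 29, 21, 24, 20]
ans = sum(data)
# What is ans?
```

Trace (tracking ans):
data = [20, 15, 29, 21, 24, 20]  # -> data = [20, 15, 29, 21, 24, 20]
ans = sum(data)  # -> ans = 129

Answer: 129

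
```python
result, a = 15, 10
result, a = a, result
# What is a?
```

Trace (tracking a):
result, a = (15, 10)  # -> result = 15, a = 10
result, a = (a, result)  # -> result = 10, a = 15

Answer: 15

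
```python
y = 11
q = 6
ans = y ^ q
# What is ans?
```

Answer: 13

Derivation:
Trace (tracking ans):
y = 11  # -> y = 11
q = 6  # -> q = 6
ans = y ^ q  # -> ans = 13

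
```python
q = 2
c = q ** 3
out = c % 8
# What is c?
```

Answer: 8

Derivation:
Trace (tracking c):
q = 2  # -> q = 2
c = q ** 3  # -> c = 8
out = c % 8  # -> out = 0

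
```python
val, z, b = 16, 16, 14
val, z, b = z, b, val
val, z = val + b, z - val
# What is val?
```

Answer: 32

Derivation:
Trace (tracking val):
val, z, b = (16, 16, 14)  # -> val = 16, z = 16, b = 14
val, z, b = (z, b, val)  # -> val = 16, z = 14, b = 16
val, z = (val + b, z - val)  # -> val = 32, z = -2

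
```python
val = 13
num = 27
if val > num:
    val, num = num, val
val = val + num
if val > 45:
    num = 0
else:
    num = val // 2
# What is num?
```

Trace (tracking num):
val = 13  # -> val = 13
num = 27  # -> num = 27
if val > num:  # condition is False
val = val + num  # -> val = 40
if val > 45:  # condition is False
else:
    num = val // 2  # -> num = 20

Answer: 20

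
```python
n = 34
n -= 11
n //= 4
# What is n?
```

Answer: 5

Derivation:
Trace (tracking n):
n = 34  # -> n = 34
n -= 11  # -> n = 23
n //= 4  # -> n = 5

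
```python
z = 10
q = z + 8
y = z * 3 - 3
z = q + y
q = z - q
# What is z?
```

Answer: 45

Derivation:
Trace (tracking z):
z = 10  # -> z = 10
q = z + 8  # -> q = 18
y = z * 3 - 3  # -> y = 27
z = q + y  # -> z = 45
q = z - q  # -> q = 27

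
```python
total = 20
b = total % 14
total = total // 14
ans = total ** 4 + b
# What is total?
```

Answer: 1

Derivation:
Trace (tracking total):
total = 20  # -> total = 20
b = total % 14  # -> b = 6
total = total // 14  # -> total = 1
ans = total ** 4 + b  # -> ans = 7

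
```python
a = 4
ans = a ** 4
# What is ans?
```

Trace (tracking ans):
a = 4  # -> a = 4
ans = a ** 4  # -> ans = 256

Answer: 256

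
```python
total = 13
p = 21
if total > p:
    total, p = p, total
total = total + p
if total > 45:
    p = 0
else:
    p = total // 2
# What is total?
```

Trace (tracking total):
total = 13  # -> total = 13
p = 21  # -> p = 21
if total > p:  # condition is False
total = total + p  # -> total = 34
if total > 45:  # condition is False
else:
    p = total // 2  # -> p = 17

Answer: 34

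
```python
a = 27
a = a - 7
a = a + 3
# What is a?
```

Trace (tracking a):
a = 27  # -> a = 27
a = a - 7  # -> a = 20
a = a + 3  # -> a = 23

Answer: 23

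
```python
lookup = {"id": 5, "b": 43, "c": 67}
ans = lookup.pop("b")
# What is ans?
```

Trace (tracking ans):
lookup = {'id': 5, 'b': 43, 'c': 67}  # -> lookup = {'id': 5, 'b': 43, 'c': 67}
ans = lookup.pop('b')  # -> ans = 43

Answer: 43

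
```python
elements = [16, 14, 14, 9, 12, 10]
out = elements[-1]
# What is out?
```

Trace (tracking out):
elements = [16, 14, 14, 9, 12, 10]  # -> elements = [16, 14, 14, 9, 12, 10]
out = elements[-1]  # -> out = 10

Answer: 10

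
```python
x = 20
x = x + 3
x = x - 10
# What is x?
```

Answer: 13

Derivation:
Trace (tracking x):
x = 20  # -> x = 20
x = x + 3  # -> x = 23
x = x - 10  # -> x = 13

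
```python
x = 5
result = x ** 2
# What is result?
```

Answer: 25

Derivation:
Trace (tracking result):
x = 5  # -> x = 5
result = x ** 2  # -> result = 25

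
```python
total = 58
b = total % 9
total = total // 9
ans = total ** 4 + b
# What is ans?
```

Answer: 1300

Derivation:
Trace (tracking ans):
total = 58  # -> total = 58
b = total % 9  # -> b = 4
total = total // 9  # -> total = 6
ans = total ** 4 + b  # -> ans = 1300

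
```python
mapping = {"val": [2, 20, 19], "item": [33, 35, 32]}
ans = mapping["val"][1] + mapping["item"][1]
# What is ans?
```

Answer: 55

Derivation:
Trace (tracking ans):
mapping = {'val': [2, 20, 19], 'item': [33, 35, 32]}  # -> mapping = {'val': [2, 20, 19], 'item': [33, 35, 32]}
ans = mapping['val'][1] + mapping['item'][1]  # -> ans = 55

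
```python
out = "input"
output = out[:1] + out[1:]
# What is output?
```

Answer: 'input'

Derivation:
Trace (tracking output):
out = 'input'  # -> out = 'input'
output = out[:1] + out[1:]  # -> output = 'input'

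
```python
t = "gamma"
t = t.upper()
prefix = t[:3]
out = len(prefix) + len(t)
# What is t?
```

Answer: 'GAMMA'

Derivation:
Trace (tracking t):
t = 'gamma'  # -> t = 'gamma'
t = t.upper()  # -> t = 'GAMMA'
prefix = t[:3]  # -> prefix = 'GAM'
out = len(prefix) + len(t)  # -> out = 8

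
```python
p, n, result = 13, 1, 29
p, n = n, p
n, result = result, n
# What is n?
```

Trace (tracking n):
p, n, result = (13, 1, 29)  # -> p = 13, n = 1, result = 29
p, n = (n, p)  # -> p = 1, n = 13
n, result = (result, n)  # -> n = 29, result = 13

Answer: 29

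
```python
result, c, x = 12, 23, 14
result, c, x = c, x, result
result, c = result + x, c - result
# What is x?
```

Answer: 12

Derivation:
Trace (tracking x):
result, c, x = (12, 23, 14)  # -> result = 12, c = 23, x = 14
result, c, x = (c, x, result)  # -> result = 23, c = 14, x = 12
result, c = (result + x, c - result)  # -> result = 35, c = -9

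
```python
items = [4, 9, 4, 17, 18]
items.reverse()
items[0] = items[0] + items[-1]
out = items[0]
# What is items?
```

Trace (tracking items):
items = [4, 9, 4, 17, 18]  # -> items = [4, 9, 4, 17, 18]
items.reverse()  # -> items = [18, 17, 4, 9, 4]
items[0] = items[0] + items[-1]  # -> items = [22, 17, 4, 9, 4]
out = items[0]  # -> out = 22

Answer: [22, 17, 4, 9, 4]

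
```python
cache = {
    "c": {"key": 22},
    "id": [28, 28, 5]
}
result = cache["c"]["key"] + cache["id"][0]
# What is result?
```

Answer: 50

Derivation:
Trace (tracking result):
cache = {'c': {'key': 22}, 'id': [28, 28, 5]}  # -> cache = {'c': {'key': 22}, 'id': [28, 28, 5]}
result = cache['c']['key'] + cache['id'][0]  # -> result = 50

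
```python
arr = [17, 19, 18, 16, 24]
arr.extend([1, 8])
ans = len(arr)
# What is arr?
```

Answer: [17, 19, 18, 16, 24, 1, 8]

Derivation:
Trace (tracking arr):
arr = [17, 19, 18, 16, 24]  # -> arr = [17, 19, 18, 16, 24]
arr.extend([1, 8])  # -> arr = [17, 19, 18, 16, 24, 1, 8]
ans = len(arr)  # -> ans = 7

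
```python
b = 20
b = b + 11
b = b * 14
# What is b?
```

Answer: 434

Derivation:
Trace (tracking b):
b = 20  # -> b = 20
b = b + 11  # -> b = 31
b = b * 14  # -> b = 434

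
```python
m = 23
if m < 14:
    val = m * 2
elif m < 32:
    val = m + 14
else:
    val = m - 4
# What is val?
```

Answer: 37

Derivation:
Trace (tracking val):
m = 23  # -> m = 23
if m < 14:  # condition is False
elif m < 32:  # condition is True
    val = m + 14  # -> val = 37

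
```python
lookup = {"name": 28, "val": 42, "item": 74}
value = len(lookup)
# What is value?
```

Answer: 3

Derivation:
Trace (tracking value):
lookup = {'name': 28, 'val': 42, 'item': 74}  # -> lookup = {'name': 28, 'val': 42, 'item': 74}
value = len(lookup)  # -> value = 3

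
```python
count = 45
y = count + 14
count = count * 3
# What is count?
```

Answer: 135

Derivation:
Trace (tracking count):
count = 45  # -> count = 45
y = count + 14  # -> y = 59
count = count * 3  # -> count = 135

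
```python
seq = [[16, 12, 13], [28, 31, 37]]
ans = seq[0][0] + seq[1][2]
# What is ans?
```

Trace (tracking ans):
seq = [[16, 12, 13], [28, 31, 37]]  # -> seq = [[16, 12, 13], [28, 31, 37]]
ans = seq[0][0] + seq[1][2]  # -> ans = 53

Answer: 53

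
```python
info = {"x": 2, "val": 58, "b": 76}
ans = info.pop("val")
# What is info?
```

Answer: {'x': 2, 'b': 76}

Derivation:
Trace (tracking info):
info = {'x': 2, 'val': 58, 'b': 76}  # -> info = {'x': 2, 'val': 58, 'b': 76}
ans = info.pop('val')  # -> ans = 58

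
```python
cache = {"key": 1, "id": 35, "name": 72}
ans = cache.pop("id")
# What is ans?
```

Answer: 35

Derivation:
Trace (tracking ans):
cache = {'key': 1, 'id': 35, 'name': 72}  # -> cache = {'key': 1, 'id': 35, 'name': 72}
ans = cache.pop('id')  # -> ans = 35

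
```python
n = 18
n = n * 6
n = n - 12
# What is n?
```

Answer: 96

Derivation:
Trace (tracking n):
n = 18  # -> n = 18
n = n * 6  # -> n = 108
n = n - 12  # -> n = 96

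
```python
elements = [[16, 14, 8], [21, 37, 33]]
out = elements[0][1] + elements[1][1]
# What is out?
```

Answer: 51

Derivation:
Trace (tracking out):
elements = [[16, 14, 8], [21, 37, 33]]  # -> elements = [[16, 14, 8], [21, 37, 33]]
out = elements[0][1] + elements[1][1]  # -> out = 51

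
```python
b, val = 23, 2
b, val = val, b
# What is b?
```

Answer: 2

Derivation:
Trace (tracking b):
b, val = (23, 2)  # -> b = 23, val = 2
b, val = (val, b)  # -> b = 2, val = 23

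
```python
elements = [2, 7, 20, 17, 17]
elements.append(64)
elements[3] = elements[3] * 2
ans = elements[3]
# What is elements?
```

Answer: [2, 7, 20, 34, 17, 64]

Derivation:
Trace (tracking elements):
elements = [2, 7, 20, 17, 17]  # -> elements = [2, 7, 20, 17, 17]
elements.append(64)  # -> elements = [2, 7, 20, 17, 17, 64]
elements[3] = elements[3] * 2  # -> elements = [2, 7, 20, 34, 17, 64]
ans = elements[3]  # -> ans = 34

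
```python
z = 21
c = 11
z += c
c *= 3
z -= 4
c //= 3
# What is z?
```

Answer: 28

Derivation:
Trace (tracking z):
z = 21  # -> z = 21
c = 11  # -> c = 11
z += c  # -> z = 32
c *= 3  # -> c = 33
z -= 4  # -> z = 28
c //= 3  # -> c = 11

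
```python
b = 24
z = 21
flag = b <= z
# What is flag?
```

Answer: False

Derivation:
Trace (tracking flag):
b = 24  # -> b = 24
z = 21  # -> z = 21
flag = b <= z  # -> flag = False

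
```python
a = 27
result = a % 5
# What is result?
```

Trace (tracking result):
a = 27  # -> a = 27
result = a % 5  # -> result = 2

Answer: 2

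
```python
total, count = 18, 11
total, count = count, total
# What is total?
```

Answer: 11

Derivation:
Trace (tracking total):
total, count = (18, 11)  # -> total = 18, count = 11
total, count = (count, total)  # -> total = 11, count = 18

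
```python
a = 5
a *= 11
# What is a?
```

Answer: 55

Derivation:
Trace (tracking a):
a = 5  # -> a = 5
a *= 11  # -> a = 55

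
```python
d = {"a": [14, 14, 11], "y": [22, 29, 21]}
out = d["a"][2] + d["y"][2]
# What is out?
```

Trace (tracking out):
d = {'a': [14, 14, 11], 'y': [22, 29, 21]}  # -> d = {'a': [14, 14, 11], 'y': [22, 29, 21]}
out = d['a'][2] + d['y'][2]  # -> out = 32

Answer: 32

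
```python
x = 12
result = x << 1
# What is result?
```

Trace (tracking result):
x = 12  # -> x = 12
result = x << 1  # -> result = 24

Answer: 24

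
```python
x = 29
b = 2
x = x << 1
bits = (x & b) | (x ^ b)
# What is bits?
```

Trace (tracking bits):
x = 29  # -> x = 29
b = 2  # -> b = 2
x = x << 1  # -> x = 58
bits = x & b | x ^ b  # -> bits = 58

Answer: 58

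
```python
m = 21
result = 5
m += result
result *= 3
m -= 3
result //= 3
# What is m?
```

Answer: 23

Derivation:
Trace (tracking m):
m = 21  # -> m = 21
result = 5  # -> result = 5
m += result  # -> m = 26
result *= 3  # -> result = 15
m -= 3  # -> m = 23
result //= 3  # -> result = 5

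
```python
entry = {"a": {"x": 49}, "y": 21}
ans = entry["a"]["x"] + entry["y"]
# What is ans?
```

Answer: 70

Derivation:
Trace (tracking ans):
entry = {'a': {'x': 49}, 'y': 21}  # -> entry = {'a': {'x': 49}, 'y': 21}
ans = entry['a']['x'] + entry['y']  # -> ans = 70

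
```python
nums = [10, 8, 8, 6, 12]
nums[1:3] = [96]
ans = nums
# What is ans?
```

Answer: [10, 96, 6, 12]

Derivation:
Trace (tracking ans):
nums = [10, 8, 8, 6, 12]  # -> nums = [10, 8, 8, 6, 12]
nums[1:3] = [96]  # -> nums = [10, 96, 6, 12]
ans = nums  # -> ans = [10, 96, 6, 12]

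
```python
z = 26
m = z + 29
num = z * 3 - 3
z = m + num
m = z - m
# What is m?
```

Answer: 75

Derivation:
Trace (tracking m):
z = 26  # -> z = 26
m = z + 29  # -> m = 55
num = z * 3 - 3  # -> num = 75
z = m + num  # -> z = 130
m = z - m  # -> m = 75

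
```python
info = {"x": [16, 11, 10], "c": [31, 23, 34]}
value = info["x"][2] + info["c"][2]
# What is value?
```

Answer: 44

Derivation:
Trace (tracking value):
info = {'x': [16, 11, 10], 'c': [31, 23, 34]}  # -> info = {'x': [16, 11, 10], 'c': [31, 23, 34]}
value = info['x'][2] + info['c'][2]  # -> value = 44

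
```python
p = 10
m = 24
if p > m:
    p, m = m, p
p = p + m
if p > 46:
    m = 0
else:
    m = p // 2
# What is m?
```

Answer: 17

Derivation:
Trace (tracking m):
p = 10  # -> p = 10
m = 24  # -> m = 24
if p > m:  # condition is False
p = p + m  # -> p = 34
if p > 46:  # condition is False
else:
    m = p // 2  # -> m = 17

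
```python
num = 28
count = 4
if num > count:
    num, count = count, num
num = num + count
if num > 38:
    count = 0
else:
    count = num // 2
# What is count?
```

Answer: 16

Derivation:
Trace (tracking count):
num = 28  # -> num = 28
count = 4  # -> count = 4
if num > count:  # condition is True
    num, count = (count, num)  # -> num = 4, count = 28
num = num + count  # -> num = 32
if num > 38:  # condition is False
else:
    count = num // 2  # -> count = 16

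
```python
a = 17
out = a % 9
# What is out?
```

Answer: 8

Derivation:
Trace (tracking out):
a = 17  # -> a = 17
out = a % 9  # -> out = 8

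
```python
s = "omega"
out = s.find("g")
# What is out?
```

Answer: 3

Derivation:
Trace (tracking out):
s = 'omega'  # -> s = 'omega'
out = s.find('g')  # -> out = 3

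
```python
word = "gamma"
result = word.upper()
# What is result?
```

Answer: 'GAMMA'

Derivation:
Trace (tracking result):
word = 'gamma'  # -> word = 'gamma'
result = word.upper()  # -> result = 'GAMMA'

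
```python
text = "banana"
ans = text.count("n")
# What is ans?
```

Trace (tracking ans):
text = 'banana'  # -> text = 'banana'
ans = text.count('n')  # -> ans = 2

Answer: 2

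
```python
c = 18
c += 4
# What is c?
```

Answer: 22

Derivation:
Trace (tracking c):
c = 18  # -> c = 18
c += 4  # -> c = 22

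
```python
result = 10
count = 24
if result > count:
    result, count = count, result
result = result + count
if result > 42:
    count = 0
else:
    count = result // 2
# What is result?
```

Trace (tracking result):
result = 10  # -> result = 10
count = 24  # -> count = 24
if result > count:  # condition is False
result = result + count  # -> result = 34
if result > 42:  # condition is False
else:
    count = result // 2  # -> count = 17

Answer: 34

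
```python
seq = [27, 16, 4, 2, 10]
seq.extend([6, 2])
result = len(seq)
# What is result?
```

Trace (tracking result):
seq = [27, 16, 4, 2, 10]  # -> seq = [27, 16, 4, 2, 10]
seq.extend([6, 2])  # -> seq = [27, 16, 4, 2, 10, 6, 2]
result = len(seq)  # -> result = 7

Answer: 7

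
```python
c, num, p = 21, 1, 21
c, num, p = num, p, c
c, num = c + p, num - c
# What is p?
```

Answer: 21

Derivation:
Trace (tracking p):
c, num, p = (21, 1, 21)  # -> c = 21, num = 1, p = 21
c, num, p = (num, p, c)  # -> c = 1, num = 21, p = 21
c, num = (c + p, num - c)  # -> c = 22, num = 20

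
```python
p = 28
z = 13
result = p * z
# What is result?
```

Answer: 364

Derivation:
Trace (tracking result):
p = 28  # -> p = 28
z = 13  # -> z = 13
result = p * z  # -> result = 364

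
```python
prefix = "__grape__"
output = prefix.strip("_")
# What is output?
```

Trace (tracking output):
prefix = '__grape__'  # -> prefix = '__grape__'
output = prefix.strip('_')  # -> output = 'grape'

Answer: 'grape'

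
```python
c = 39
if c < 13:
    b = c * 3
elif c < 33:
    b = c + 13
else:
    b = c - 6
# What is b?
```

Answer: 33

Derivation:
Trace (tracking b):
c = 39  # -> c = 39
if c < 13:  # condition is False
elif c < 33:  # condition is False
else:
    b = c - 6  # -> b = 33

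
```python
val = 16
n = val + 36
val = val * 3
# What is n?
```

Answer: 52

Derivation:
Trace (tracking n):
val = 16  # -> val = 16
n = val + 36  # -> n = 52
val = val * 3  # -> val = 48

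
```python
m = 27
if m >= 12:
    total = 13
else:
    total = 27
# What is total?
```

Trace (tracking total):
m = 27  # -> m = 27
if m >= 12:  # condition is True
    total = 13  # -> total = 13

Answer: 13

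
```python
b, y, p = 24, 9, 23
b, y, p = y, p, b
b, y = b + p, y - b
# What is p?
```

Answer: 24

Derivation:
Trace (tracking p):
b, y, p = (24, 9, 23)  # -> b = 24, y = 9, p = 23
b, y, p = (y, p, b)  # -> b = 9, y = 23, p = 24
b, y = (b + p, y - b)  # -> b = 33, y = 14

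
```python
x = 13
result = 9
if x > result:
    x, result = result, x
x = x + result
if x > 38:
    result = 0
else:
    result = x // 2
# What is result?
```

Trace (tracking result):
x = 13  # -> x = 13
result = 9  # -> result = 9
if x > result:  # condition is True
    x, result = (result, x)  # -> x = 9, result = 13
x = x + result  # -> x = 22
if x > 38:  # condition is False
else:
    result = x // 2  # -> result = 11

Answer: 11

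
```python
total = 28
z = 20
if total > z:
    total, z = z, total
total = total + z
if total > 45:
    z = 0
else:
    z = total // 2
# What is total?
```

Trace (tracking total):
total = 28  # -> total = 28
z = 20  # -> z = 20
if total > z:  # condition is True
    total, z = (z, total)  # -> total = 20, z = 28
total = total + z  # -> total = 48
if total > 45:  # condition is True
    z = 0  # -> z = 0

Answer: 48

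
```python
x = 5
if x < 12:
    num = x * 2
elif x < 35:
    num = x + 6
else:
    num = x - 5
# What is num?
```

Trace (tracking num):
x = 5  # -> x = 5
if x < 12:  # condition is True
    num = x * 2  # -> num = 10

Answer: 10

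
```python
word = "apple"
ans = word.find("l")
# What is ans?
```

Trace (tracking ans):
word = 'apple'  # -> word = 'apple'
ans = word.find('l')  # -> ans = 3

Answer: 3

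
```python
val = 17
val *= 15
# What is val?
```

Trace (tracking val):
val = 17  # -> val = 17
val *= 15  # -> val = 255

Answer: 255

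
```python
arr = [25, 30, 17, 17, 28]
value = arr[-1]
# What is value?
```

Trace (tracking value):
arr = [25, 30, 17, 17, 28]  # -> arr = [25, 30, 17, 17, 28]
value = arr[-1]  # -> value = 28

Answer: 28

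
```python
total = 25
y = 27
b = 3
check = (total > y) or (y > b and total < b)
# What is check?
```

Answer: False

Derivation:
Trace (tracking check):
total = 25  # -> total = 25
y = 27  # -> y = 27
b = 3  # -> b = 3
check = total > y or (y > b and total < b)  # -> check = False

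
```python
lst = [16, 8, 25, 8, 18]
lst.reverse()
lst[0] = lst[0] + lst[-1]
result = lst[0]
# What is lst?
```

Trace (tracking lst):
lst = [16, 8, 25, 8, 18]  # -> lst = [16, 8, 25, 8, 18]
lst.reverse()  # -> lst = [18, 8, 25, 8, 16]
lst[0] = lst[0] + lst[-1]  # -> lst = [34, 8, 25, 8, 16]
result = lst[0]  # -> result = 34

Answer: [34, 8, 25, 8, 16]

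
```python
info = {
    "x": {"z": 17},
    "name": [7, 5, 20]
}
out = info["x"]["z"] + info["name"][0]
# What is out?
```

Trace (tracking out):
info = {'x': {'z': 17}, 'name': [7, 5, 20]}  # -> info = {'x': {'z': 17}, 'name': [7, 5, 20]}
out = info['x']['z'] + info['name'][0]  # -> out = 24

Answer: 24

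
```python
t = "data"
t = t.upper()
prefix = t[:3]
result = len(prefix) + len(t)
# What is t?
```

Trace (tracking t):
t = 'data'  # -> t = 'data'
t = t.upper()  # -> t = 'DATA'
prefix = t[:3]  # -> prefix = 'DAT'
result = len(prefix) + len(t)  # -> result = 7

Answer: 'DATA'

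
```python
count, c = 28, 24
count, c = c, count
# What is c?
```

Trace (tracking c):
count, c = (28, 24)  # -> count = 28, c = 24
count, c = (c, count)  # -> count = 24, c = 28

Answer: 28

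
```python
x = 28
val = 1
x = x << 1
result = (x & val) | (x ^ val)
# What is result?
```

Answer: 57

Derivation:
Trace (tracking result):
x = 28  # -> x = 28
val = 1  # -> val = 1
x = x << 1  # -> x = 56
result = x & val | x ^ val  # -> result = 57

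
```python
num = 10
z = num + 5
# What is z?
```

Trace (tracking z):
num = 10  # -> num = 10
z = num + 5  # -> z = 15

Answer: 15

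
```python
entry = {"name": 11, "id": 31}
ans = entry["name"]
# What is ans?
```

Answer: 11

Derivation:
Trace (tracking ans):
entry = {'name': 11, 'id': 31}  # -> entry = {'name': 11, 'id': 31}
ans = entry['name']  # -> ans = 11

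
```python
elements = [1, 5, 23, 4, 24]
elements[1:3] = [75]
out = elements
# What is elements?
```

Answer: [1, 75, 4, 24]

Derivation:
Trace (tracking elements):
elements = [1, 5, 23, 4, 24]  # -> elements = [1, 5, 23, 4, 24]
elements[1:3] = [75]  # -> elements = [1, 75, 4, 24]
out = elements  # -> out = [1, 75, 4, 24]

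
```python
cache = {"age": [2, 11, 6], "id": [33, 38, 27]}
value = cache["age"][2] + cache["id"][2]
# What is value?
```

Answer: 33

Derivation:
Trace (tracking value):
cache = {'age': [2, 11, 6], 'id': [33, 38, 27]}  # -> cache = {'age': [2, 11, 6], 'id': [33, 38, 27]}
value = cache['age'][2] + cache['id'][2]  # -> value = 33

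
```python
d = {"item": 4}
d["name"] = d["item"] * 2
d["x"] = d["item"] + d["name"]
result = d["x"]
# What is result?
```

Trace (tracking result):
d = {'item': 4}  # -> d = {'item': 4}
d['name'] = d['item'] * 2  # -> d = {'item': 4, 'name': 8}
d['x'] = d['item'] + d['name']  # -> d = {'item': 4, 'name': 8, 'x': 12}
result = d['x']  # -> result = 12

Answer: 12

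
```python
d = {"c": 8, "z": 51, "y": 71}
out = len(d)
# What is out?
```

Answer: 3

Derivation:
Trace (tracking out):
d = {'c': 8, 'z': 51, 'y': 71}  # -> d = {'c': 8, 'z': 51, 'y': 71}
out = len(d)  # -> out = 3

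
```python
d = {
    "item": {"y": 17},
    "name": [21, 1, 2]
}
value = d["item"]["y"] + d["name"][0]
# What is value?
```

Trace (tracking value):
d = {'item': {'y': 17}, 'name': [21, 1, 2]}  # -> d = {'item': {'y': 17}, 'name': [21, 1, 2]}
value = d['item']['y'] + d['name'][0]  # -> value = 38

Answer: 38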